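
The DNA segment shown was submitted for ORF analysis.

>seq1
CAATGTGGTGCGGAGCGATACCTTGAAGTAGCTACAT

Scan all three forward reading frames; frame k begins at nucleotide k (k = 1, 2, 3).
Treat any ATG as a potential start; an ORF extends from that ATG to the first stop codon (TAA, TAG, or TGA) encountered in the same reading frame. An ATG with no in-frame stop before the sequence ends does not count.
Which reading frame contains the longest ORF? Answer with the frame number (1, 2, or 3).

Frame 1: CAA TGT GGT GCG GAG CGA TAC CTT GAA GTA GCT ACA — no ATG→stop ORF.
Frame 2: AAT GTG GTG CGG AGC GAT ACC TTG AAG TAG CTA CAT — no ATG→stop ORF.
Frame 3: ATG TGG TGC GGA GCG ATA CCT TGA AGT AGC TAC — ATG at 3, stop TGA at 24 → 24 nt.
Longest ORF is 24 nt in frame 3 (positions 3–26).

3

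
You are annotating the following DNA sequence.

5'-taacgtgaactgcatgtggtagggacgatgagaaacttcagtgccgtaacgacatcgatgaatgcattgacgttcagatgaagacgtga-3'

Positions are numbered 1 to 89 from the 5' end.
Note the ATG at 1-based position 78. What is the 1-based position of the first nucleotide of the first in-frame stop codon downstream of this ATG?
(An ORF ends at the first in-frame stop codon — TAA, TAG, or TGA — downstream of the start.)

Codons from position 78: ATG (78–80), AAG (81–83), ACG (84–86), TGA (87–89).
TGA is a stop codon; it begins at position 87.

87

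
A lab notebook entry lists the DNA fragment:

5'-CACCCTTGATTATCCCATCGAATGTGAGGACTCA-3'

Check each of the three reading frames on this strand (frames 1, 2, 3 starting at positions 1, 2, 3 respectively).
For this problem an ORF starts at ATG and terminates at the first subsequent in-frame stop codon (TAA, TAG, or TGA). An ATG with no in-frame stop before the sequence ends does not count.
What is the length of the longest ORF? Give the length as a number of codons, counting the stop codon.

Frame 1: CAC CCT TGA TTA TCC CAT CGA ATG TGA GGA CTC — ATG at 22, stop TGA at 25 → 6 nt.
Frame 2: ACC CTT GAT TAT CCC ATC GAA TGT GAG GAC TCA — no ATG→stop ORF.
Frame 3: CCC TTG ATT ATC CCA TCG AAT GTG AGG ACT — no ATG→stop ORF.
Longest: frame 1, positions 22–27, 6 nt = 2 codons = 1 aa. → 2 codons.

2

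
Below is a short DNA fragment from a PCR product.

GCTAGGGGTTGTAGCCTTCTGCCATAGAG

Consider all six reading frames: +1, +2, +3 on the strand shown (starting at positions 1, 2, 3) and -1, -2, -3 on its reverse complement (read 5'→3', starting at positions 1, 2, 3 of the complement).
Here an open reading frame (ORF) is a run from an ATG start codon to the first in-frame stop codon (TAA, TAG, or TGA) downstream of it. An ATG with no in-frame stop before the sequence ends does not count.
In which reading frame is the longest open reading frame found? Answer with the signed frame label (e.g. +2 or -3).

Reverse complement (5'→3'): CTCTATGGCAGAAGGCTACAACCCCTAGC
Frame +1: GCT AGG GGT TGT AGC CTT CTG CCA TAG — no ATG→stop ORF.
Frame +2: CTA GGG GTT GTA GCC TTC TGC CAT AGA — no ATG→stop ORF.
Frame +3: TAG GGG TTG TAG CCT TCT GCC ATA GAG — no ATG→stop ORF.
Frame -1: CTC TAT GGC AGA AGG CTA CAA CCC CTA — no ATG→stop ORF.
Frame -2: TCT ATG GCA GAA GGC TAC AAC CCC TAG — ATG at 5, stop TAG at 26 → 24 nt.
Frame -3: CTA TGG CAG AAG GCT ACA ACC CCT AGC — no ATG→stop ORF.
Longest ORF is 24 nt in frame -2 (positions 5–28).

-2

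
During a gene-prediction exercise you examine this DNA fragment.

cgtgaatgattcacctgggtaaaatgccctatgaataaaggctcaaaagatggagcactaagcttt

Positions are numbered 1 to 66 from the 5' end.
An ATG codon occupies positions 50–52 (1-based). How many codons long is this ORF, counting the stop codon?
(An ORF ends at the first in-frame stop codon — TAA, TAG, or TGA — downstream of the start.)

4

Codons from position 50: ATG (50–52), GAG (53–55), CAC (56–58), TAA (59–61).
TAA is the first in-frame stop; that's 4 codons including the stop.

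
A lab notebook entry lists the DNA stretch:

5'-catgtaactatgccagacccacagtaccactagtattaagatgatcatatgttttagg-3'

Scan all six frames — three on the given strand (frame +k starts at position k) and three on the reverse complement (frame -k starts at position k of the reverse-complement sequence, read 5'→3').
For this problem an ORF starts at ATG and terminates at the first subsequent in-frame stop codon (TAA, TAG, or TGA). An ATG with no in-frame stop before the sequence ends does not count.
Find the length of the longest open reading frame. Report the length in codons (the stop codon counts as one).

Reverse complement (5'→3'): CCTAAAACATATGATCATCTTAATACTAGTGGTACTGTGGGTCTGGCATAGTTACATG
Frame +1: CAT GTA ACT ATG CCA GAC CCA CAG TAC CAC TAG TAT TAA GAT GAT CAT ATG TTT TAG — ATG at 10, stop TAG at 31 → 24 nt; ATG at 49, stop TAG at 55 → 9 nt.
Frame +2: ATG TAA CTA TGC CAG ACC CAC AGT ACC ACT AGT ATT AAG ATG ATC ATA TGT TTT AGG — ATG at 2, stop TAA at 5 → 6 nt.
Frame +3: TGT AAC TAT GCC AGA CCC ACA GTA CCA CTA GTA TTA AGA TGA TCA TAT GTT TTA — no ATG→stop ORF.
Frame -1: CCT AAA ACA TAT GAT CAT CTT AAT ACT AGT GGT ACT GTG GGT CTG GCA TAG TTA CAT — no ATG→stop ORF.
Frame -2: CTA AAA CAT ATG ATC ATC TTA ATA CTA GTG GTA CTG TGG GTC TGG CAT AGT TAC ATG — no ATG→stop ORF.
Frame -3: TAA AAC ATA TGA TCA TCT TAA TAC TAG TGG TAC TGT GGG TCT GGC ATA GTT ACA — no ATG→stop ORF.
Longest: frame +1, positions 10–33, 24 nt = 8 codons = 7 aa. → 8 codons.

8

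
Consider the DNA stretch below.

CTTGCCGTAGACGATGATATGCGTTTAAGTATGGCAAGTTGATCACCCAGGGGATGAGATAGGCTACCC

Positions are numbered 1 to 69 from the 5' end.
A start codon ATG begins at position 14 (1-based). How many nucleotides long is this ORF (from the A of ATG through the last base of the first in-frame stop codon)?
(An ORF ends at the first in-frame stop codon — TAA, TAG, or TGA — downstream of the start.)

15

Codons from position 14: ATG (14–16), ATA (17–19), TGC (20–22), GTT (23–25), TAA (26–28).
TAA is the first in-frame stop; ORF spans 14–28, 15 nucleotides.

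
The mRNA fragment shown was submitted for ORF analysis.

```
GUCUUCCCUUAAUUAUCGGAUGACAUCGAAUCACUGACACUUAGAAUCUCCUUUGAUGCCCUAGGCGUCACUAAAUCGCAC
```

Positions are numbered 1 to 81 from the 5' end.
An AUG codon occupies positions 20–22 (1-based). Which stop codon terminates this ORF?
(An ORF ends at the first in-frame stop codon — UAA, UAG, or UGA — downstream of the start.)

UGA

Codons from position 20: AUG (20–22), ACA (23–25), UCG (26–28), AAU (29–31), CAC (32–34), UGA (35–37).
The first in-frame stop codon is UGA.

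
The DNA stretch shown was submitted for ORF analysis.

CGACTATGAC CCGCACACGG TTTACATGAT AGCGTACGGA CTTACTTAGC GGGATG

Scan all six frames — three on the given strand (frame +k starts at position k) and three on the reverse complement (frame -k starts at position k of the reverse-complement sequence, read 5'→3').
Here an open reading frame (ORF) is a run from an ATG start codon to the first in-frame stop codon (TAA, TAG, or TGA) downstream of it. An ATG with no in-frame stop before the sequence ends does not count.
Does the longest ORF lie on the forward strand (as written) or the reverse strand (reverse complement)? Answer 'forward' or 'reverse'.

forward

Reverse complement (5'→3'): CATCCCGCTAAGTAAGTCCGTACGCTATCATGTAAACCGTGTGCGGGTCATAGTCG
Frame +1: CGA CTA TGA CCC GCA CAC GGT TTA CAT GAT AGC GTA CGG ACT TAC TTA GCG GGA — no ATG→stop ORF.
Frame +2: GAC TAT GAC CCG CAC ACG GTT TAC ATG ATA GCG TAC GGA CTT ACT TAG CGG GAT — ATG at 26, stop TAG at 47 → 24 nt.
Frame +3: ACT ATG ACC CGC ACA CGG TTT ACA TGA TAG CGT ACG GAC TTA CTT AGC GGG ATG — ATG at 6, stop TGA at 27 → 24 nt.
Frame -1: CAT CCC GCT AAG TAA GTC CGT ACG CTA TCA TGT AAA CCG TGT GCG GGT CAT AGT — no ATG→stop ORF.
Frame -2: ATC CCG CTA AGT AAG TCC GTA CGC TAT CAT GTA AAC CGT GTG CGG GTC ATA GTC — no ATG→stop ORF.
Frame -3: TCC CGC TAA GTA AGT CCG TAC GCT ATC ATG TAA ACC GTG TGC GGG TCA TAG TCG — ATG at 30, stop TAA at 33 → 6 nt.
Forward-strand max 24 nt; reverse-strand max 6 nt. The forward strand has the longer ORF.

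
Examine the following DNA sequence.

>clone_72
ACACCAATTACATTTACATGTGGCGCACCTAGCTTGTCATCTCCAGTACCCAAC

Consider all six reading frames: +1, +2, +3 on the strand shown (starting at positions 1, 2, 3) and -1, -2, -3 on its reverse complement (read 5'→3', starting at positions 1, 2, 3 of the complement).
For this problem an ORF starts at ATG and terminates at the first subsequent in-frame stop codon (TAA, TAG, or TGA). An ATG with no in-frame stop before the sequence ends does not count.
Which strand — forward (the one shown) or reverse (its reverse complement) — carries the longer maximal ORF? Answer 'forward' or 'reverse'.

Reverse complement (5'→3'): GTTGGGTACTGGAGATGACAAGCTAGGTGCGCCACATGTAAATGTAATTGGTGT
Frame +1: ACA CCA ATT ACA TTT ACA TGT GGC GCA CCT AGC TTG TCA TCT CCA GTA CCC AAC — no ATG→stop ORF.
Frame +2: CAC CAA TTA CAT TTA CAT GTG GCG CAC CTA GCT TGT CAT CTC CAG TAC CCA — no ATG→stop ORF.
Frame +3: ACC AAT TAC ATT TAC ATG TGG CGC ACC TAG CTT GTC ATC TCC AGT ACC CAA — ATG at 18, stop TAG at 30 → 15 nt.
Frame -1: GTT GGG TAC TGG AGA TGA CAA GCT AGG TGC GCC ACA TGT AAA TGT AAT TGG TGT — no ATG→stop ORF.
Frame -2: TTG GGT ACT GGA GAT GAC AAG CTA GGT GCG CCA CAT GTA AAT GTA ATT GGT — no ATG→stop ORF.
Frame -3: TGG GTA CTG GAG ATG ACA AGC TAG GTG CGC CAC ATG TAA ATG TAA TTG GTG — ATG at 15, stop TAG at 24 → 12 nt; ATG at 36, stop TAA at 39 → 6 nt; ATG at 42, stop TAA at 45 → 6 nt.
Forward-strand max 15 nt; reverse-strand max 12 nt. The forward strand has the longer ORF.

forward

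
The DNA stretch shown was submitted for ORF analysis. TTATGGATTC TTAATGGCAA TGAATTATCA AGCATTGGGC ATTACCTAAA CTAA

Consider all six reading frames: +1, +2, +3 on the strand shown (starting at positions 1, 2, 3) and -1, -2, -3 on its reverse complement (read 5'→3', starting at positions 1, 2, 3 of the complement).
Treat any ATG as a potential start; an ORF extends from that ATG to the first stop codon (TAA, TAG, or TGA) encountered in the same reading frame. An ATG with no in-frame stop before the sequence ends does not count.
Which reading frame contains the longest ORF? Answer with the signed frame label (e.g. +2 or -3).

+2

Reverse complement (5'→3'): TTAGTTTAGGTAATGCCCAATGCTTGATAATTCATTGCCATTAAGAATCCATAA
Frame +1: TTA TGG ATT CTT AAT GGC AAT GAA TTA TCA AGC ATT GGG CAT TAC CTA AAC TAA — no ATG→stop ORF.
Frame +2: TAT GGA TTC TTA ATG GCA ATG AAT TAT CAA GCA TTG GGC ATT ACC TAA ACT — ATG at 14, stop TAA at 47 → 36 nt; ATG at 20, stop TAA at 47 → 30 nt.
Frame +3: ATG GAT TCT TAA TGG CAA TGA ATT ATC AAG CAT TGG GCA TTA CCT AAA CTA — ATG at 3, stop TAA at 12 → 12 nt.
Frame -1: TTA GTT TAG GTA ATG CCC AAT GCT TGA TAA TTC ATT GCC ATT AAG AAT CCA TAA — ATG at 13, stop TGA at 25 → 15 nt.
Frame -2: TAG TTT AGG TAA TGC CCA ATG CTT GAT AAT TCA TTG CCA TTA AGA ATC CAT — no ATG→stop ORF.
Frame -3: AGT TTA GGT AAT GCC CAA TGC TTG ATA ATT CAT TGC CAT TAA GAA TCC ATA — no ATG→stop ORF.
Longest ORF is 36 nt in frame +2 (positions 14–49).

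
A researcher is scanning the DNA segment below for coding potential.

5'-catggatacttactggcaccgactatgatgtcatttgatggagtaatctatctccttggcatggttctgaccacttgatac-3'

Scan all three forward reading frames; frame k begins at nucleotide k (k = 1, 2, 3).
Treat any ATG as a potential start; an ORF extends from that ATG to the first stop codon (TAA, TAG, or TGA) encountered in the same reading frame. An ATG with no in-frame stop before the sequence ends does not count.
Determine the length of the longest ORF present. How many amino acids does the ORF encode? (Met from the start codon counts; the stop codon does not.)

17

Frame 1: CAT GGA TAC TTA CTG GCA CCG ACT ATG ATG TCA TTT GAT GGA GTA ATC TAT CTC CTT GGC ATG GTT CTG ACC ACT TGA TAC — ATG at 25, stop TGA at 76 → 54 nt; ATG at 28, stop TGA at 76 → 51 nt; ATG at 61, stop TGA at 76 → 18 nt.
Frame 2: ATG GAT ACT TAC TGG CAC CGA CTA TGA TGT CAT TTG ATG GAG TAA TCT ATC TCC TTG GCA TGG TTC TGA CCA CTT GAT — ATG at 2, stop TGA at 26 → 27 nt; ATG at 38, stop TAA at 44 → 9 nt.
Frame 3: TGG ATA CTT ACT GGC ACC GAC TAT GAT GTC ATT TGA TGG AGT AAT CTA TCT CCT TGG CAT GGT TCT GAC CAC TTG ATA — no ATG→stop ORF.
Longest: frame 1, positions 25–78, 54 nt = 18 codons = 17 aa. → 17 amino acids.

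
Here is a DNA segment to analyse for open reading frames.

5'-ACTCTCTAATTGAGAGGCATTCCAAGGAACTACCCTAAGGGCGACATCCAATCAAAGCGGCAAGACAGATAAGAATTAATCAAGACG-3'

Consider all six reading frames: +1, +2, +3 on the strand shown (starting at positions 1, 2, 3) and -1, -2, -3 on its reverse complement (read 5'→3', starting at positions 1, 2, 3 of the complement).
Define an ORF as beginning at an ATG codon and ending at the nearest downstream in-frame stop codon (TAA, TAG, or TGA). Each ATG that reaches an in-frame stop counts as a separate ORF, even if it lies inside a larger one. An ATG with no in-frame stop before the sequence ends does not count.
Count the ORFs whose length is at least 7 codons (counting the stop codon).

0

Reverse complement (5'→3'): CGTCTTGATTAATTCTTATCTGTCTTGCCGCTTTGATTGGATGTCGCCCTTAGGGTAGTTCCTTGGAATGCCTCTCAATTAGAGAGT
Frame +1: ACT CTC TAA TTG AGA GGC ATT CCA AGG AAC TAC CCT AAG GGC GAC ATC CAA TCA AAG CGG CAA GAC AGA TAA GAA TTA ATC AAG ACG — no ATG→stop ORF.
Frame +2: CTC TCT AAT TGA GAG GCA TTC CAA GGA ACT ACC CTA AGG GCG ACA TCC AAT CAA AGC GGC AAG ACA GAT AAG AAT TAA TCA AGA — no ATG→stop ORF.
Frame +3: TCT CTA ATT GAG AGG CAT TCC AAG GAA CTA CCC TAA GGG CGA CAT CCA ATC AAA GCG GCA AGA CAG ATA AGA ATT AAT CAA GAC — no ATG→stop ORF.
Frame -1: CGT CTT GAT TAA TTC TTA TCT GTC TTG CCG CTT TGA TTG GAT GTC GCC CTT AGG GTA GTT CCT TGG AAT GCC TCT CAA TTA GAG AGT — no ATG→stop ORF.
Frame -2: GTC TTG ATT AAT TCT TAT CTG TCT TGC CGC TTT GAT TGG ATG TCG CCC TTA GGG TAG TTC CTT GGA ATG CCT CTC AAT TAG AGA — ATG at 41, stop TAG at 56 → 18 nt; ATG at 68, stop TAG at 80 → 15 nt.
Frame -3: TCT TGA TTA ATT CTT ATC TGT CTT GCC GCT TTG ATT GGA TGT CGC CCT TAG GGT AGT TCC TTG GAA TGC CTC TCA ATT AGA GAG — no ATG→stop ORF.
No ORF reaches 7 codons. Count = 0.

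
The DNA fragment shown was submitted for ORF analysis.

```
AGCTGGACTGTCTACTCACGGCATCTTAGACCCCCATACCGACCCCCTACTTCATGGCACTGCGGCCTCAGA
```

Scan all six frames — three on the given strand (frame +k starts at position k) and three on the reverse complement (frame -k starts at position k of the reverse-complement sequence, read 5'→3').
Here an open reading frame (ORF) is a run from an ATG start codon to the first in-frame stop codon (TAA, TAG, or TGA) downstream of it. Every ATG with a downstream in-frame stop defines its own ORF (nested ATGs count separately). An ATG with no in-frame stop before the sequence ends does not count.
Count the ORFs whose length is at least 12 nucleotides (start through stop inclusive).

Reverse complement (5'→3'): TCTGAGGCCGCAGTGCCATGAAGTAGGGGGTCGGTATGGGGGTCTAAGATGCCGTGAGTAGACAGTCCAGCT
Frame +1: AGC TGG ACT GTC TAC TCA CGG CAT CTT AGA CCC CCA TAC CGA CCC CCT ACT TCA TGG CAC TGC GGC CTC AGA — no ATG→stop ORF.
Frame +2: GCT GGA CTG TCT ACT CAC GGC ATC TTA GAC CCC CAT ACC GAC CCC CTA CTT CAT GGC ACT GCG GCC TCA — no ATG→stop ORF.
Frame +3: CTG GAC TGT CTA CTC ACG GCA TCT TAG ACC CCC ATA CCG ACC CCC TAC TTC ATG GCA CTG CGG CCT CAG — no ATG→stop ORF.
Frame -1: TCT GAG GCC GCA GTG CCA TGA AGT AGG GGG TCG GTA TGG GGG TCT AAG ATG CCG TGA GTA GAC AGT CCA GCT — ATG at 49, stop TGA at 55 → 9 nt.
Frame -2: CTG AGG CCG CAG TGC CAT GAA GTA GGG GGT CGG TAT GGG GGT CTA AGA TGC CGT GAG TAG ACA GTC CAG — no ATG→stop ORF.
Frame -3: TGA GGC CGC AGT GCC ATG AAG TAG GGG GTC GGT ATG GGG GTC TAA GAT GCC GTG AGT AGA CAG TCC AGC — ATG at 18, stop TAG at 24 → 9 nt; ATG at 36, stop TAA at 45 → 12 nt.
ORFs ≥ 12 nucleotides: frame -3 36–47 (12 nucleotides). Count = 1.

1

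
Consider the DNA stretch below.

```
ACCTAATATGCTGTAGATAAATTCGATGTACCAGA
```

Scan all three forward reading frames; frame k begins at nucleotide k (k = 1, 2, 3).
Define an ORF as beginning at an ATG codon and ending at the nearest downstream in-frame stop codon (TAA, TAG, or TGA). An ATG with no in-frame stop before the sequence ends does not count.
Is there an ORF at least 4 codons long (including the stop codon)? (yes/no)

no

Frame 1: ACC TAA TAT GCT GTA GAT AAA TTC GAT GTA CCA — no ATG→stop ORF.
Frame 2: CCT AAT ATG CTG TAG ATA AAT TCG ATG TAC CAG — ATG at 8, stop TAG at 14 → 9 nt.
Frame 3: CTA ATA TGC TGT AGA TAA ATT CGA TGT ACC AGA — no ATG→stop ORF.
Largest ORF found is 3 codons < 4, so no.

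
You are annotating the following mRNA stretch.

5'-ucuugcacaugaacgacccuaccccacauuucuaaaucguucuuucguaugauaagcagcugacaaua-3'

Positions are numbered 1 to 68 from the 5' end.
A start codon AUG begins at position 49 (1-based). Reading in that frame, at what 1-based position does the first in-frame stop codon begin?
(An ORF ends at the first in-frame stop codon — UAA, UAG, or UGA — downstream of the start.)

Codons from position 49: AUG (49–51), AUA (52–54), AGC (55–57), AGC (58–60), UGA (61–63).
UGA is a stop codon; it begins at position 61.

61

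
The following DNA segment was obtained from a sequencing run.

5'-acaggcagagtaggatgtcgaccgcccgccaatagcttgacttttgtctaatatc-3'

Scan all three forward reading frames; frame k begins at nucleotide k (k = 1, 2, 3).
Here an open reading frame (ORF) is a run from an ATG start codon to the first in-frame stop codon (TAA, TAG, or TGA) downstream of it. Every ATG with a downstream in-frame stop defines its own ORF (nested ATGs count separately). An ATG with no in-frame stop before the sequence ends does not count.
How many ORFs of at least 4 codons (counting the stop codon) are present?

Frame 1: ACA GGC AGA GTA GGA TGT CGA CCG CCC GCC AAT AGC TTG ACT TTT GTC TAA TAT — no ATG→stop ORF.
Frame 2: CAG GCA GAG TAG GAT GTC GAC CGC CCG CCA ATA GCT TGA CTT TTG TCT AAT ATC — no ATG→stop ORF.
Frame 3: AGG CAG AGT AGG ATG TCG ACC GCC CGC CAA TAG CTT GAC TTT TGT CTA ATA — ATG at 15, stop TAG at 33 → 21 nt.
ORFs ≥ 4 codons: frame 3 15–35 (7 codons). Count = 1.

1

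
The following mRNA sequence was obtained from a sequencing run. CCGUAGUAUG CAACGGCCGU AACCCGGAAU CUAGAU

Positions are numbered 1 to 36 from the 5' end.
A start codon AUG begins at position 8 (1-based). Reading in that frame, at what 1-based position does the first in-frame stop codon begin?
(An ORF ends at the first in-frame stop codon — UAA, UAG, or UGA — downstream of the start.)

20

Codons from position 8: AUG (8–10), CAA (11–13), CGG (14–16), CCG (17–19), UAA (20–22).
UAA is a stop codon; it begins at position 20.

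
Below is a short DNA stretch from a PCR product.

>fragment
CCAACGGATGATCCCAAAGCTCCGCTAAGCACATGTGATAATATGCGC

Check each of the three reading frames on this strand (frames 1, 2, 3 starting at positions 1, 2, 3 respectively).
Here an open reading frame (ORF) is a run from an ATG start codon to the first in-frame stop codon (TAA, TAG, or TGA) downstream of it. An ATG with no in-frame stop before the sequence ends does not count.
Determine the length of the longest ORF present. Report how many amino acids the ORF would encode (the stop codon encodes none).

6

Frame 1: CCA ACG GAT GAT CCC AAA GCT CCG CTA AGC ACA TGT GAT AAT ATG CGC — no ATG→stop ORF.
Frame 2: CAA CGG ATG ATC CCA AAG CTC CGC TAA GCA CAT GTG ATA ATA TGC — ATG at 8, stop TAA at 26 → 21 nt.
Frame 3: AAC GGA TGA TCC CAA AGC TCC GCT AAG CAC ATG TGA TAA TAT GCG — ATG at 33, stop TGA at 36 → 6 nt.
Longest: frame 2, positions 8–28, 21 nt = 7 codons = 6 aa. → 6 amino acids.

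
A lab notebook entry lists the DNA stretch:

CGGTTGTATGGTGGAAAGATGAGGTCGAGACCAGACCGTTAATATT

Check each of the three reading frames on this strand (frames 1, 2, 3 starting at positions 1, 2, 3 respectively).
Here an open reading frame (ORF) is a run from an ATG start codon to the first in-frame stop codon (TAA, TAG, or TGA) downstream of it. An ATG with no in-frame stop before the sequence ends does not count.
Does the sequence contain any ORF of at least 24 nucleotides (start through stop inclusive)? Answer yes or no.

yes

Frame 1: CGG TTG TAT GGT GGA AAG ATG AGG TCG AGA CCA GAC CGT TAA TAT — ATG at 19, stop TAA at 40 → 24 nt.
Frame 2: GGT TGT ATG GTG GAA AGA TGA GGT CGA GAC CAG ACC GTT AAT ATT — ATG at 8, stop TGA at 20 → 15 nt.
Frame 3: GTT GTA TGG TGG AAA GAT GAG GTC GAG ACC AGA CCG TTA ATA — no ATG→stop ORF.
Frame 1 has an ORF of 24 nucleotides (positions 19–42) ≥ 24, so yes.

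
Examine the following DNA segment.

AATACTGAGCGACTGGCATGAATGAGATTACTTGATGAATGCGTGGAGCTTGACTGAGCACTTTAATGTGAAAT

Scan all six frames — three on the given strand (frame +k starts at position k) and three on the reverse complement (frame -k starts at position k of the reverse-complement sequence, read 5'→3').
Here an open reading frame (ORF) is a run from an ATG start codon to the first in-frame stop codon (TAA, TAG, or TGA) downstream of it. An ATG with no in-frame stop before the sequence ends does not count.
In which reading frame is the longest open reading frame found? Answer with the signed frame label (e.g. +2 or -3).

+1

Reverse complement (5'→3'): ATTTCACATTAAAGTGCTCAGTCAAGCTCCACGCATTCATCAAGTAATCTCATTCATGCCAGTCGCTCAGTATT
Frame +1: AAT ACT GAG CGA CTG GCA TGA ATG AGA TTA CTT GAT GAA TGC GTG GAG CTT GAC TGA GCA CTT TAA TGT GAA — ATG at 22, stop TGA at 55 → 36 nt.
Frame +2: ATA CTG AGC GAC TGG CAT GAA TGA GAT TAC TTG ATG AAT GCG TGG AGC TTG ACT GAG CAC TTT AAT GTG AAA — no ATG→stop ORF.
Frame +3: TAC TGA GCG ACT GGC ATG AAT GAG ATT ACT TGA TGA ATG CGT GGA GCT TGA CTG AGC ACT TTA ATG TGA AAT — ATG at 18, stop TGA at 33 → 18 nt; ATG at 39, stop TGA at 51 → 15 nt; ATG at 66, stop TGA at 69 → 6 nt.
Frame -1: ATT TCA CAT TAA AGT GCT CAG TCA AGC TCC ACG CAT TCA TCA AGT AAT CTC ATT CAT GCC AGT CGC TCA GTA — no ATG→stop ORF.
Frame -2: TTT CAC ATT AAA GTG CTC AGT CAA GCT CCA CGC ATT CAT CAA GTA ATC TCA TTC ATG CCA GTC GCT CAG TAT — no ATG→stop ORF.
Frame -3: TTC ACA TTA AAG TGC TCA GTC AAG CTC CAC GCA TTC ATC AAG TAA TCT CAT TCA TGC CAG TCG CTC AGT ATT — no ATG→stop ORF.
Longest ORF is 36 nt in frame +1 (positions 22–57).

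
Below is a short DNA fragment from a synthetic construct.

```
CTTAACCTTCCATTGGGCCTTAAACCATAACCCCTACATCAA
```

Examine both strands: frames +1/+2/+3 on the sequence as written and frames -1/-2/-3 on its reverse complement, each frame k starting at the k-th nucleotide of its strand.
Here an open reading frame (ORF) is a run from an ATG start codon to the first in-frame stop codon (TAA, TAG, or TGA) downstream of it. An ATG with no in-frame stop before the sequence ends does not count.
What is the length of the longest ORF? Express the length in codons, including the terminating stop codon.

4

Reverse complement (5'→3'): TTGATGTAGGGGTTATGGTTTAAGGCCCAATGGAAGGTTAAG
Frame +1: CTT AAC CTT CCA TTG GGC CTT AAA CCA TAA CCC CTA CAT CAA — no ATG→stop ORF.
Frame +2: TTA ACC TTC CAT TGG GCC TTA AAC CAT AAC CCC TAC ATC — no ATG→stop ORF.
Frame +3: TAA CCT TCC ATT GGG CCT TAA ACC ATA ACC CCT ACA TCA — no ATG→stop ORF.
Frame -1: TTG ATG TAG GGG TTA TGG TTT AAG GCC CAA TGG AAG GTT AAG — ATG at 4, stop TAG at 7 → 6 nt.
Frame -2: TGA TGT AGG GGT TAT GGT TTA AGG CCC AAT GGA AGG TTA — no ATG→stop ORF.
Frame -3: GAT GTA GGG GTT ATG GTT TAA GGC CCA ATG GAA GGT TAA — ATG at 15, stop TAA at 21 → 9 nt; ATG at 30, stop TAA at 39 → 12 nt.
Longest: frame -3, positions 30–41, 12 nt = 4 codons = 3 aa. → 4 codons.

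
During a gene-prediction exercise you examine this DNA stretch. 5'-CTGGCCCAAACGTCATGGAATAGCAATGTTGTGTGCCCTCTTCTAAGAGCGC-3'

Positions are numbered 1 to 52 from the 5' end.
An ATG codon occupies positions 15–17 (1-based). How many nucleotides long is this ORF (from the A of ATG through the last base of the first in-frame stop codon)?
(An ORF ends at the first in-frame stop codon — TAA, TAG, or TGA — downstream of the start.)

Codons from position 15: ATG (15–17), GAA (18–20), TAG (21–23).
TAG is the first in-frame stop; ORF spans 15–23, 9 nucleotides.

9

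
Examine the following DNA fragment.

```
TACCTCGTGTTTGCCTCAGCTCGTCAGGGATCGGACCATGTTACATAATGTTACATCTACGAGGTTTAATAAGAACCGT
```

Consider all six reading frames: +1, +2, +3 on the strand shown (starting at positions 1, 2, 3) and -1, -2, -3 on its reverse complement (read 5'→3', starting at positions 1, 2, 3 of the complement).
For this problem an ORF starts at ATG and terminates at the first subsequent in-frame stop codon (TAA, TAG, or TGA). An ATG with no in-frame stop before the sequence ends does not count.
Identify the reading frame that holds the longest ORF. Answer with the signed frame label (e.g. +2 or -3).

-2

Reverse complement (5'→3'): ACGGTTCTTATTAAACCTCGTAGATGTAACATTATGTAACATGGTCCGATCCCTGACGAGCTGAGGCAAACACGAGGTA
Frame +1: TAC CTC GTG TTT GCC TCA GCT CGT CAG GGA TCG GAC CAT GTT ACA TAA TGT TAC ATC TAC GAG GTT TAA TAA GAA CCG — no ATG→stop ORF.
Frame +2: ACC TCG TGT TTG CCT CAG CTC GTC AGG GAT CGG ACC ATG TTA CAT AAT GTT ACA TCT ACG AGG TTT AAT AAG AAC CGT — no ATG→stop ORF.
Frame +3: CCT CGT GTT TGC CTC AGC TCG TCA GGG ATC GGA CCA TGT TAC ATA ATG TTA CAT CTA CGA GGT TTA ATA AGA ACC — no ATG→stop ORF.
Frame -1: ACG GTT CTT ATT AAA CCT CGT AGA TGT AAC ATT ATG TAA CAT GGT CCG ATC CCT GAC GAG CTG AGG CAA ACA CGA GGT — ATG at 34, stop TAA at 37 → 6 nt.
Frame -2: CGG TTC TTA TTA AAC CTC GTA GAT GTA ACA TTA TGT AAC ATG GTC CGA TCC CTG ACG AGC TGA GGC AAA CAC GAG GTA — ATG at 41, stop TGA at 62 → 24 nt.
Frame -3: GGT TCT TAT TAA ACC TCG TAG ATG TAA CAT TAT GTA ACA TGG TCC GAT CCC TGA CGA GCT GAG GCA AAC ACG AGG — ATG at 24, stop TAA at 27 → 6 nt.
Longest ORF is 24 nt in frame -2 (positions 41–64).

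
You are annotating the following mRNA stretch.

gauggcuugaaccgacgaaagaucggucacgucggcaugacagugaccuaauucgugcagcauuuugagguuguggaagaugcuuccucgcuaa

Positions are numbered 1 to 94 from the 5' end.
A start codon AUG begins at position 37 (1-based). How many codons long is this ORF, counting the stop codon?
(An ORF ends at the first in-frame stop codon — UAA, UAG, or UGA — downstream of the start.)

5

Codons from position 37: AUG (37–39), ACA (40–42), GUG (43–45), ACC (46–48), UAA (49–51).
UAA is the first in-frame stop; that's 5 codons including the stop.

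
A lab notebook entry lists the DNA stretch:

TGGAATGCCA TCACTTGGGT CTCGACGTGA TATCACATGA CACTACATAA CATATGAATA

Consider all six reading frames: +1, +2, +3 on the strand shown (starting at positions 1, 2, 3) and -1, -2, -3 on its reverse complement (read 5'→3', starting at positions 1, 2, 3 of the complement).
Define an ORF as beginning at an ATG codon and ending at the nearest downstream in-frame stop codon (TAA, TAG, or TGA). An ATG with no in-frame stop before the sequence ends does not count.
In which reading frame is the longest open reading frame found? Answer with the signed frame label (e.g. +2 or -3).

+2

Reverse complement (5'→3'): TATTCATATGTTATGTAGTGTCATGTGATATCACGTCGAGACCCAAGTGATGGCATTCCA
Frame +1: TGG AAT GCC ATC ACT TGG GTC TCG ACG TGA TAT CAC ATG ACA CTA CAT AAC ATA TGA ATA — ATG at 37, stop TGA at 55 → 21 nt.
Frame +2: GGA ATG CCA TCA CTT GGG TCT CGA CGT GAT ATC ACA TGA CAC TAC ATA ACA TAT GAA — ATG at 5, stop TGA at 38 → 36 nt.
Frame +3: GAA TGC CAT CAC TTG GGT CTC GAC GTG ATA TCA CAT GAC ACT ACA TAA CAT ATG AAT — no ATG→stop ORF.
Frame -1: TAT TCA TAT GTT ATG TAG TGT CAT GTG ATA TCA CGT CGA GAC CCA AGT GAT GGC ATT CCA — ATG at 13, stop TAG at 16 → 6 nt.
Frame -2: ATT CAT ATG TTA TGT AGT GTC ATG TGA TAT CAC GTC GAG ACC CAA GTG ATG GCA TTC — ATG at 8, stop TGA at 26 → 21 nt; ATG at 23, stop TGA at 26 → 6 nt.
Frame -3: TTC ATA TGT TAT GTA GTG TCA TGT GAT ATC ACG TCG AGA CCC AAG TGA TGG CAT TCC — no ATG→stop ORF.
Longest ORF is 36 nt in frame +2 (positions 5–40).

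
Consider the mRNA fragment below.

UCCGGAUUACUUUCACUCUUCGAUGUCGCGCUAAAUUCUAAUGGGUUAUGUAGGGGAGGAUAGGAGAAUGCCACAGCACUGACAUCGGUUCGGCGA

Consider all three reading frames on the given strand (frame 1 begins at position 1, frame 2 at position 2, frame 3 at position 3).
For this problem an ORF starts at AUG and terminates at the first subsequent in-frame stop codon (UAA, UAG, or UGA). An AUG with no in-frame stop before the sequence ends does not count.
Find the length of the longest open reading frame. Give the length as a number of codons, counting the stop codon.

Frame 1: UCC GGA UUA CUU UCA CUC UUC GAU GUC GCG CUA AAU UCU AAU GGG UUA UGU AGG GGA GGA UAG GAG AAU GCC ACA GCA CUG ACA UCG GUU CGG CGA — no AUG→stop ORF.
Frame 2: CCG GAU UAC UUU CAC UCU UCG AUG UCG CGC UAA AUU CUA AUG GGU UAU GUA GGG GAG GAU AGG AGA AUG CCA CAG CAC UGA CAU CGG UUC GGC — AUG at 23, stop UAA at 32 → 12 nt; AUG at 41, stop UGA at 80 → 42 nt; AUG at 68, stop UGA at 80 → 15 nt.
Frame 3: CGG AUU ACU UUC ACU CUU CGA UGU CGC GCU AAA UUC UAA UGG GUU AUG UAG GGG AGG AUA GGA GAA UGC CAC AGC ACU GAC AUC GGU UCG GCG — AUG at 48, stop UAG at 51 → 6 nt.
Longest: frame 2, positions 41–82, 42 nt = 14 codons = 13 aa. → 14 codons.

14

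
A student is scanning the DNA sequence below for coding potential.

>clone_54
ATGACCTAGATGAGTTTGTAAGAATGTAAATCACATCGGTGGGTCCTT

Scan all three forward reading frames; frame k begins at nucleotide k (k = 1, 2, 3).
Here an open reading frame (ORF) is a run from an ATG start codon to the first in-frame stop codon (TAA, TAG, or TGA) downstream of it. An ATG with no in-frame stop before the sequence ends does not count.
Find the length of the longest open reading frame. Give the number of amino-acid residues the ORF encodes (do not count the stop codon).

3

Frame 1: ATG ACC TAG ATG AGT TTG TAA GAA TGT AAA TCA CAT CGG TGG GTC CTT — ATG at 1, stop TAG at 7 → 9 nt; ATG at 10, stop TAA at 19 → 12 nt.
Frame 2: TGA CCT AGA TGA GTT TGT AAG AAT GTA AAT CAC ATC GGT GGG TCC — no ATG→stop ORF.
Frame 3: GAC CTA GAT GAG TTT GTA AGA ATG TAA ATC ACA TCG GTG GGT CCT — ATG at 24, stop TAA at 27 → 6 nt.
Longest: frame 1, positions 10–21, 12 nt = 4 codons = 3 aa. → 3 amino acids.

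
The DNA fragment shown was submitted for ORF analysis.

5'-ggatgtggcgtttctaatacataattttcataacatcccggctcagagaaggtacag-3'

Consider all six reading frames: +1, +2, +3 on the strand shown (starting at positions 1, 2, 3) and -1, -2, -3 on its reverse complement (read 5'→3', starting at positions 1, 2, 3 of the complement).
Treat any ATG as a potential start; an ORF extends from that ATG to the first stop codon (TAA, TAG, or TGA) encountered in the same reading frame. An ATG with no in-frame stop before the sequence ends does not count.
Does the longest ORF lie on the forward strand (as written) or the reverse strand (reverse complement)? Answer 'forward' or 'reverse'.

Reverse complement (5'→3'): CTGTACCTTCTCTGAGCCGGGATGTTATGAAAATTATGTATTAGAAACGCCACATCC
Frame +1: GGA TGT GGC GTT TCT AAT ACA TAA TTT TCA TAA CAT CCC GGC TCA GAG AAG GTA CAG — no ATG→stop ORF.
Frame +2: GAT GTG GCG TTT CTA ATA CAT AAT TTT CAT AAC ATC CCG GCT CAG AGA AGG TAC — no ATG→stop ORF.
Frame +3: ATG TGG CGT TTC TAA TAC ATA ATT TTC ATA ACA TCC CGG CTC AGA GAA GGT ACA — ATG at 3, stop TAA at 15 → 15 nt.
Frame -1: CTG TAC CTT CTC TGA GCC GGG ATG TTA TGA AAA TTA TGT ATT AGA AAC GCC ACA TCC — ATG at 22, stop TGA at 28 → 9 nt.
Frame -2: TGT ACC TTC TCT GAG CCG GGA TGT TAT GAA AAT TAT GTA TTA GAA ACG CCA CAT — no ATG→stop ORF.
Frame -3: GTA CCT TCT CTG AGC CGG GAT GTT ATG AAA ATT ATG TAT TAG AAA CGC CAC ATC — ATG at 27, stop TAG at 42 → 18 nt; ATG at 36, stop TAG at 42 → 9 nt.
Forward-strand max 15 nt; reverse-strand max 18 nt. The reverse strand has the longer ORF.

reverse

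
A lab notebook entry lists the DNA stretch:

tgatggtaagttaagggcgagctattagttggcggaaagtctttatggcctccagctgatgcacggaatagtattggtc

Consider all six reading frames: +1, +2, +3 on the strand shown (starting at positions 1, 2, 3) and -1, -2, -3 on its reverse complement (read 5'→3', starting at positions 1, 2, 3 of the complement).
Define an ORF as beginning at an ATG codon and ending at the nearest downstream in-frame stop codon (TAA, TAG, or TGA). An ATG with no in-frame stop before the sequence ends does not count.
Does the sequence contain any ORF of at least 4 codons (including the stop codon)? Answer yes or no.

yes

Reverse complement (5'→3'): GACCAATACTATTCCGTGCATCAGCTGGAGGCCATAAAGACTTTCCGCCAACTAATAGCTCGCCCTTAACTTACCATCA
Frame +1: TGA TGG TAA GTT AAG GGC GAG CTA TTA GTT GGC GGA AAG TCT TTA TGG CCT CCA GCT GAT GCA CGG AAT AGT ATT GGT — no ATG→stop ORF.
Frame +2: GAT GGT AAG TTA AGG GCG AGC TAT TAG TTG GCG GAA AGT CTT TAT GGC CTC CAG CTG ATG CAC GGA ATA GTA TTG GTC — no ATG→stop ORF.
Frame +3: ATG GTA AGT TAA GGG CGA GCT ATT AGT TGG CGG AAA GTC TTT ATG GCC TCC AGC TGA TGC ACG GAA TAG TAT TGG — ATG at 3, stop TAA at 12 → 12 nt; ATG at 45, stop TGA at 57 → 15 nt.
Frame -1: GAC CAA TAC TAT TCC GTG CAT CAG CTG GAG GCC ATA AAG ACT TTC CGC CAA CTA ATA GCT CGC CCT TAA CTT ACC ATC — no ATG→stop ORF.
Frame -2: ACC AAT ACT ATT CCG TGC ATC AGC TGG AGG CCA TAA AGA CTT TCC GCC AAC TAA TAG CTC GCC CTT AAC TTA CCA TCA — no ATG→stop ORF.
Frame -3: CCA ATA CTA TTC CGT GCA TCA GCT GGA GGC CAT AAA GAC TTT CCG CCA ACT AAT AGC TCG CCC TTA ACT TAC CAT — no ATG→stop ORF.
Frame +3 has an ORF of 4 codons (positions 3–14) ≥ 4, so yes.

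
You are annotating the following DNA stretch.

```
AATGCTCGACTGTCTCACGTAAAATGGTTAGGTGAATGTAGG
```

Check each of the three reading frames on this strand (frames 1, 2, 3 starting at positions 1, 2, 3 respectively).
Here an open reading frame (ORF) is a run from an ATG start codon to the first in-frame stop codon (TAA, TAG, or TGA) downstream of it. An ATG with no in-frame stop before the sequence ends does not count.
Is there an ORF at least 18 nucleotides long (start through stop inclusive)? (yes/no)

yes

Frame 1: AAT GCT CGA CTG TCT CAC GTA AAA TGG TTA GGT GAA TGT AGG — no ATG→stop ORF.
Frame 2: ATG CTC GAC TGT CTC ACG TAA AAT GGT TAG GTG AAT GTA — ATG at 2, stop TAA at 20 → 21 nt.
Frame 3: TGC TCG ACT GTC TCA CGT AAA ATG GTT AGG TGA ATG TAG — ATG at 24, stop TGA at 33 → 12 nt; ATG at 36, stop TAG at 39 → 6 nt.
Frame 2 has an ORF of 21 nucleotides (positions 2–22) ≥ 18, so yes.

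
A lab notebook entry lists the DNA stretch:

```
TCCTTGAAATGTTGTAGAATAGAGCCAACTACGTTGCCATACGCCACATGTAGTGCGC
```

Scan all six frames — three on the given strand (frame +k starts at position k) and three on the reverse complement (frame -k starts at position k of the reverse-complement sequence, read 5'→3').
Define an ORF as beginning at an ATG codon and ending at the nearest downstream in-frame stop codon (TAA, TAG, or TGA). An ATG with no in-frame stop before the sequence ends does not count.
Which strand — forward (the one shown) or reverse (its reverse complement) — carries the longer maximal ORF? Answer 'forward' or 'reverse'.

reverse

Reverse complement (5'→3'): GCGCACTACATGTGGCGTATGGCAACGTAGTTGGCTCTATTCTACAACATTTCAAGGA
Frame +1: TCC TTG AAA TGT TGT AGA ATA GAG CCA ACT ACG TTG CCA TAC GCC ACA TGT AGT GCG — no ATG→stop ORF.
Frame +2: CCT TGA AAT GTT GTA GAA TAG AGC CAA CTA CGT TGC CAT ACG CCA CAT GTA GTG CGC — no ATG→stop ORF.
Frame +3: CTT GAA ATG TTG TAG AAT AGA GCC AAC TAC GTT GCC ATA CGC CAC ATG TAG TGC — ATG at 9, stop TAG at 15 → 9 nt; ATG at 48, stop TAG at 51 → 6 nt.
Frame -1: GCG CAC TAC ATG TGG CGT ATG GCA ACG TAG TTG GCT CTA TTC TAC AAC ATT TCA AGG — ATG at 10, stop TAG at 28 → 21 nt; ATG at 19, stop TAG at 28 → 12 nt.
Frame -2: CGC ACT ACA TGT GGC GTA TGG CAA CGT AGT TGG CTC TAT TCT ACA ACA TTT CAA GGA — no ATG→stop ORF.
Frame -3: GCA CTA CAT GTG GCG TAT GGC AAC GTA GTT GGC TCT ATT CTA CAA CAT TTC AAG — no ATG→stop ORF.
Forward-strand max 9 nt; reverse-strand max 21 nt. The reverse strand has the longer ORF.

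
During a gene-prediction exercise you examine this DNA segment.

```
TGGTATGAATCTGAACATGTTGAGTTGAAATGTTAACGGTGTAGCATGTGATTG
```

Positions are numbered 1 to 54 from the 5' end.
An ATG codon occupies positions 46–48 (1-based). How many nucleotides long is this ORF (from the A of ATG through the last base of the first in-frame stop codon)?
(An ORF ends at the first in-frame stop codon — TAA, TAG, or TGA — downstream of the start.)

6

Codons from position 46: ATG (46–48), TGA (49–51).
TGA is the first in-frame stop; ORF spans 46–51, 6 nucleotides.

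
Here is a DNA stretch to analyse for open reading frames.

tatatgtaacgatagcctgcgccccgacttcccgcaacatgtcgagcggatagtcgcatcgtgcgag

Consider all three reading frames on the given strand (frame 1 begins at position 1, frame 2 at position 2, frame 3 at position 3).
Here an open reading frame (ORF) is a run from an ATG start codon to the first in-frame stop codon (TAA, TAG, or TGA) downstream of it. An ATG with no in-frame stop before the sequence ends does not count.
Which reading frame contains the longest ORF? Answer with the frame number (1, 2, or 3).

Frame 1: TAT ATG TAA CGA TAG CCT GCG CCC CGA CTT CCC GCA ACA TGT CGA GCG GAT AGT CGC ATC GTG CGA — ATG at 4, stop TAA at 7 → 6 nt.
Frame 2: ATA TGT AAC GAT AGC CTG CGC CCC GAC TTC CCG CAA CAT GTC GAG CGG ATA GTC GCA TCG TGC GAG — no ATG→stop ORF.
Frame 3: TAT GTA ACG ATA GCC TGC GCC CCG ACT TCC CGC AAC ATG TCG AGC GGA TAG TCG CAT CGT GCG — ATG at 39, stop TAG at 51 → 15 nt.
Longest ORF is 15 nt in frame 3 (positions 39–53).

3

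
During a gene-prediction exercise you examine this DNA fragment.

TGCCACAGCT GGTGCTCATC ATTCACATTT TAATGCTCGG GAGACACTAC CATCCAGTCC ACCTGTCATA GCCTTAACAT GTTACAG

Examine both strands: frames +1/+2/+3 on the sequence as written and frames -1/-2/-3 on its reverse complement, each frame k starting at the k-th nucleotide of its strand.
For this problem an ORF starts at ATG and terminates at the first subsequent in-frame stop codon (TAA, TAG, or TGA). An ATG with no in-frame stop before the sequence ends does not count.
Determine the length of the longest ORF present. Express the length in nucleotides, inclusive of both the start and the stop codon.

51

Reverse complement (5'→3'): CTGTAACATGTTAAGGCTATGACAGGTGGACTGGATGGTAGTGTCTCCCGAGCATTAAAATGTGAATGATGAGCACCAGCTGTGGCA
Frame +1: TGC CAC AGC TGG TGC TCA TCA TTC ACA TTT TAA TGC TCG GGA GAC ACT ACC ATC CAG TCC ACC TGT CAT AGC CTT AAC ATG TTA CAG — no ATG→stop ORF.
Frame +2: GCC ACA GCT GGT GCT CAT CAT TCA CAT TTT AAT GCT CGG GAG ACA CTA CCA TCC AGT CCA CCT GTC ATA GCC TTA ACA TGT TAC — no ATG→stop ORF.
Frame +3: CCA CAG CTG GTG CTC ATC ATT CAC ATT TTA ATG CTC GGG AGA CAC TAC CAT CCA GTC CAC CTG TCA TAG CCT TAA CAT GTT ACA — ATG at 33, stop TAG at 69 → 39 nt.
Frame -1: CTG TAA CAT GTT AAG GCT ATG ACA GGT GGA CTG GAT GGT AGT GTC TCC CGA GCA TTA AAA TGT GAA TGA TGA GCA CCA GCT GTG GCA — ATG at 19, stop TGA at 67 → 51 nt.
Frame -2: TGT AAC ATG TTA AGG CTA TGA CAG GTG GAC TGG ATG GTA GTG TCT CCC GAG CAT TAA AAT GTG AAT GAT GAG CAC CAG CTG TGG — ATG at 8, stop TGA at 20 → 15 nt; ATG at 35, stop TAA at 56 → 24 nt.
Frame -3: GTA ACA TGT TAA GGC TAT GAC AGG TGG ACT GGA TGG TAG TGT CTC CCG AGC ATT AAA ATG TGA ATG ATG AGC ACC AGC TGT GGC — ATG at 60, stop TGA at 63 → 6 nt.
Longest: frame -1, positions 19–69, 51 nt = 17 codons = 16 aa. → 51 nucleotides.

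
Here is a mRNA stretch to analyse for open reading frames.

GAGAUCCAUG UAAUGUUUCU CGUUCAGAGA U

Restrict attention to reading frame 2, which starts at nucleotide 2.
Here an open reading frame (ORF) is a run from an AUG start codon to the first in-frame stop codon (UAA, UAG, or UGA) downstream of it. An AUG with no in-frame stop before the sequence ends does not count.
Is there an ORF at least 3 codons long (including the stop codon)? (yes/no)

Frame 2: AGA UCC AUG UAA UGU UUC UCG UUC AGA GAU — AUG at 8, stop UAA at 11 → 6 nt.
Largest ORF found is 2 codons < 3, so no.

no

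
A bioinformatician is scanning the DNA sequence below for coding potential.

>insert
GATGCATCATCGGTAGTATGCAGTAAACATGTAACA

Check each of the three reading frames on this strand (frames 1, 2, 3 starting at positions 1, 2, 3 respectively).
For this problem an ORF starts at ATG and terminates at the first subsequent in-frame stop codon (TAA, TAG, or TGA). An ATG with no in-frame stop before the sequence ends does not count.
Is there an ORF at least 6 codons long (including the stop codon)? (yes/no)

no

Frame 1: GAT GCA TCA TCG GTA GTA TGC AGT AAA CAT GTA ACA — no ATG→stop ORF.
Frame 2: ATG CAT CAT CGG TAG TAT GCA GTA AAC ATG TAA — ATG at 2, stop TAG at 14 → 15 nt; ATG at 29, stop TAA at 32 → 6 nt.
Frame 3: TGC ATC ATC GGT AGT ATG CAG TAA ACA TGT AAC — ATG at 18, stop TAA at 24 → 9 nt.
Largest ORF found is 5 codons < 6, so no.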